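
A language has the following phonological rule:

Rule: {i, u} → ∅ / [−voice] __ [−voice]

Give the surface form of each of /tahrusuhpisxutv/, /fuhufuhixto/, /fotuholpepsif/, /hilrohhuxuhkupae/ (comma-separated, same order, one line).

/tahrusuhpisxutv/: /u/ is a high vowel flanked by voiceless consonants /s/ and /h/, so it deletes. /i/ is a high vowel flanked by voiceless consonants /p/ and /s/, so it deletes. /u/ is a high vowel flanked by voiceless consonants /x/ and /t/, so it deletes. → [tahrushpsxtv].
/fuhufuhixto/: /u/ is a high vowel flanked by voiceless consonants /f/ and /h/, so it deletes. /u/ is a high vowel flanked by voiceless consonants /h/ and /f/, so it deletes. /u/ is a high vowel flanked by voiceless consonants /f/ and /h/, so it deletes. /i/ is a high vowel flanked by voiceless consonants /h/ and /x/, so it deletes. → [fhfhxto].
/fotuholpepsif/: /u/ is a high vowel flanked by voiceless consonants /t/ and /h/, so it deletes. /i/ is a high vowel flanked by voiceless consonants /s/ and /f/, so it deletes. → [fotholpepsf].
/hilrohhuxuhkupae/: /u/ is a high vowel flanked by voiceless consonants /h/ and /x/, so it deletes. /u/ is a high vowel flanked by voiceless consonants /x/ and /h/, so it deletes. /u/ is a high vowel flanked by voiceless consonants /k/ and /p/, so it deletes. → [hilrohhxhkpae].

tahrushpsxtv, fhfhxto, fotholpepsf, hilrohhxhkpae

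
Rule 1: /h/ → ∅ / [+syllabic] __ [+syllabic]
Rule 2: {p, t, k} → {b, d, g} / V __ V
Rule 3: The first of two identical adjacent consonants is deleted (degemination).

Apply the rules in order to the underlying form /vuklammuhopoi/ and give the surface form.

vuklamuoboi

Rule 1 (intervocalic h-deletion): /h/ occurs between vowels /u/ and /o/, so it deletes. /vuklammuhopoi/ → vuklammuopoi.
Rule 2 (intervocalic voicing): /p/ is a voiceless stop between vowels /o/ and /o/, so it voices to [b]. /vuklammuopoi/ → vuklammuoboi.
Rule 3 (degemination): /mm/ is a geminate; the first /m/ deletes. /vuklammuoboi/ → vuklamuoboi.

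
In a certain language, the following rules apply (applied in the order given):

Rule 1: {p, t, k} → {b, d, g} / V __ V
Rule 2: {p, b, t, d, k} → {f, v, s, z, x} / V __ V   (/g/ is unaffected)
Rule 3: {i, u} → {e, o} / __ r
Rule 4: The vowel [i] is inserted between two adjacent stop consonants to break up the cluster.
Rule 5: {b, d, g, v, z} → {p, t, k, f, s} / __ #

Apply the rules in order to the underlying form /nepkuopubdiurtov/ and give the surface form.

Rule 1 (intervocalic voicing): /p/ is a voiceless stop between vowels /o/ and /u/, so it voices to [b]. /nepkuopubdiurtov/ → nepkuobubdiurtov.
Rule 2 (intervocalic spirantization): /b/ is a stop between vowels /o/ and /u/, so it spirantizes to the fricative [v]. /nepkuobubdiurtov/ → nepkuovubdiurtov.
Rule 3 (pre-rhotic lowering): /u/ is a high vowel immediately before /r/, so it lowers to [o]. /nepkuovubdiurtov/ → nepkuovubdiortov.
Rule 4 (stop-cluster i-epenthesis): /p/ and /k/ form a stop–stop cluster, so [i] is inserted between them. /b/ and /d/ form a stop–stop cluster, so [i] is inserted between them. /nepkuovubdiortov/ → nepikuovubidiortov.
Rule 5 (final devoicing): /v/ is a voiced obstruent in word-final position, so it devoices to [f]. /nepikuovubidiortov/ → nepikuovubidiortof.

nepikuovubidiortof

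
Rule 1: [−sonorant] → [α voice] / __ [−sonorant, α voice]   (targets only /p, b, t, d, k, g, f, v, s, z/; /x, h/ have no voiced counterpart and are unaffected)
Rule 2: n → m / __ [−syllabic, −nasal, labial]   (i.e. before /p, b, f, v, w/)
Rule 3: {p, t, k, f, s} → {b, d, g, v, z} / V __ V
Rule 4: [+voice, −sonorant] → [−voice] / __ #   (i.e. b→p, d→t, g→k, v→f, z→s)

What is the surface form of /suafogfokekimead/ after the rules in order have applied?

suavokfogegimeat

Rule 1 (regressive voicing assimilation): /g/ precedes the voiceless obstruent /f/, so it devoices to [k] by assimilation. /suafogfokekimead/ → suafokfokekimead.
Rule 2 (nasal place assimilation): no segment meets the environment; /suafokfokekimead/ is unchanged.
Rule 3 (intervocalic voicing): /f/ is a voiceless obstruent between vowels /a/ and /o/, so it voices to [v]. /k/ is a voiceless obstruent between vowels /o/ and /e/, so it voices to [g]. /k/ is a voiceless obstruent between vowels /e/ and /i/, so it voices to [g]. /suafokfokekimead/ → suavokfogegimead.
Rule 4 (final devoicing): /d/ is a voiced obstruent in word-final position, so it devoices to [t]. /suavokfogegimead/ → suavokfogegimeat.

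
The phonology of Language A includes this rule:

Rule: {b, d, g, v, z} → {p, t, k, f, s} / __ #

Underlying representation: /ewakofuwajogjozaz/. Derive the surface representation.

/z/ is a voiced obstruent in word-final position, so it devoices to [s].
Surface form: [ewakofuwajogjozas].

ewakofuwajogjozas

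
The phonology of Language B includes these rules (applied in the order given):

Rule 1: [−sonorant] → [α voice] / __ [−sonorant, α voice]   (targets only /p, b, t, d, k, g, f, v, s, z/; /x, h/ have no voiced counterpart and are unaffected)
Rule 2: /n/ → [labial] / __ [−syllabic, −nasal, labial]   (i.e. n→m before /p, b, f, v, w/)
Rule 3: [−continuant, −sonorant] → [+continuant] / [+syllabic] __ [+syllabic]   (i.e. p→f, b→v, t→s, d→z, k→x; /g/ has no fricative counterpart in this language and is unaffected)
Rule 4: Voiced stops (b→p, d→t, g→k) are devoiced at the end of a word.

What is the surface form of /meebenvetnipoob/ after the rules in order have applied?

meevemvetnifoop

Rule 1 (regressive voicing assimilation): no segment meets the environment; /meebenvetnipoob/ is unchanged.
Rule 2 (nasal place assimilation): /n/ precedes the labial consonant /v/, so it assimilates in place to [m]. /meebenvetnipoob/ → meebemvetnipoob.
Rule 3 (intervocalic spirantization): /b/ is a stop between vowels /e/ and /e/, so it spirantizes to the fricative [v]. /p/ is a stop between vowels /i/ and /o/, so it spirantizes to the fricative [f]. /meebemvetnipoob/ → meevemvetnifoob.
Rule 4 (final devoicing): /b/ is a voiced stop in word-final position, so it devoices to [p]. /meevemvetnifoob/ → meevemvetnifoop.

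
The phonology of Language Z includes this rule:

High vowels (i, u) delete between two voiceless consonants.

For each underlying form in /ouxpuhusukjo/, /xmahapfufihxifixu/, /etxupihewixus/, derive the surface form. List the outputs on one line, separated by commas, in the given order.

ouxphskjo, xmahapffhxfxu, etxphewixs

/ouxpuhusukjo/: /u/ is a high vowel flanked by voiceless consonants /p/ and /h/, so it deletes. /u/ is a high vowel flanked by voiceless consonants /h/ and /s/, so it deletes. /u/ is a high vowel flanked by voiceless consonants /s/ and /k/, so it deletes. → [ouxphskjo].
/xmahapfufihxifixu/: /u/ is a high vowel flanked by voiceless consonants /f/ and /f/, so it deletes. /i/ is a high vowel flanked by voiceless consonants /f/ and /h/, so it deletes. /i/ is a high vowel flanked by voiceless consonants /x/ and /f/, so it deletes. /i/ is a high vowel flanked by voiceless consonants /f/ and /x/, so it deletes. → [xmahapffhxfxu].
/etxupihewixus/: /u/ is a high vowel flanked by voiceless consonants /x/ and /p/, so it deletes. /i/ is a high vowel flanked by voiceless consonants /p/ and /h/, so it deletes. /u/ is a high vowel flanked by voiceless consonants /x/ and /s/, so it deletes. → [etxphewixs].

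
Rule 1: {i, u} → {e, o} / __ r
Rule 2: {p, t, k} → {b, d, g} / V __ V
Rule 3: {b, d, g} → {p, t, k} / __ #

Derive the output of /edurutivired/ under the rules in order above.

edorudiveret

Rule 1 (pre-rhotic lowering): /u/ is a high vowel immediately before /r/, so it lowers to [o]. /i/ is a high vowel immediately before /r/, so it lowers to [e]. /edurutivired/ → edorutivered.
Rule 2 (intervocalic voicing): /t/ is a voiceless stop between vowels /u/ and /i/, so it voices to [d]. /edorutivered/ → edorudivered.
Rule 3 (final devoicing): /d/ is a voiced stop in word-final position, so it devoices to [t]. /edorudivered/ → edorudiveret.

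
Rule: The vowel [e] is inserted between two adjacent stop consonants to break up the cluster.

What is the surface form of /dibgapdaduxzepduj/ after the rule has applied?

/b/ and /g/ form a stop–stop cluster, so [e] is inserted between them.
/p/ and /d/ form a stop–stop cluster, so [e] is inserted between them.
/p/ and /d/ form a stop–stop cluster, so [e] is inserted between them.
Surface form: [dibegapedaduxzepeduj].

dibegapedaduxzepeduj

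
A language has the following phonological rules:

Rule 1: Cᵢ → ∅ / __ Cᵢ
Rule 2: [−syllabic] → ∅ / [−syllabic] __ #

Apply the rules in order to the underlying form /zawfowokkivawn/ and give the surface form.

Rule 1 (degemination): /kk/ is a geminate; the first /k/ deletes. /zawfowokkivawn/ → zawfowokivawn.
Rule 2 (final cluster simplification): /n/ is the second consonant of a word-final cluster /wn/, so it deletes. /zawfowokivawn/ → zawfowokivaw.

zawfowokivaw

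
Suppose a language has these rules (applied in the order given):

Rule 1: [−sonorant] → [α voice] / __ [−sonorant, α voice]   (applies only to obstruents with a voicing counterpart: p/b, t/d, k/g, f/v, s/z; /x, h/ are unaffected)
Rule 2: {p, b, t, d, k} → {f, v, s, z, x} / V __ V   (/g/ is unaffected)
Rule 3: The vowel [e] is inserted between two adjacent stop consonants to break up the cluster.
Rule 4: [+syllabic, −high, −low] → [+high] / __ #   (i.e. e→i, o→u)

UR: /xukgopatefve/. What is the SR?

Rule 1 (regressive voicing assimilation): /k/ precedes the voiced obstruent /g/, so it voices to [g] by assimilation. /f/ precedes the voiced obstruent /v/, so it voices to [v] by assimilation. /xukgopatefve/ → xuggopatevve.
Rule 2 (intervocalic spirantization): /p/ is a stop between vowels /o/ and /a/, so it spirantizes to the fricative [f]. /t/ is a stop between vowels /a/ and /e/, so it spirantizes to the fricative [s]. /xuggopatevve/ → xuggofasevve.
Rule 3 (stop-cluster e-epenthesis): /g/ and /g/ form a stop–stop cluster, so [e] is inserted between them. /xuggofasevve/ → xugegofasevve.
Rule 4 (final vowel raising): /e/ is a mid vowel in word-final position, so it raises to [i]. /xugegofasevve/ → xugegofasevvi.

xugegofasevvi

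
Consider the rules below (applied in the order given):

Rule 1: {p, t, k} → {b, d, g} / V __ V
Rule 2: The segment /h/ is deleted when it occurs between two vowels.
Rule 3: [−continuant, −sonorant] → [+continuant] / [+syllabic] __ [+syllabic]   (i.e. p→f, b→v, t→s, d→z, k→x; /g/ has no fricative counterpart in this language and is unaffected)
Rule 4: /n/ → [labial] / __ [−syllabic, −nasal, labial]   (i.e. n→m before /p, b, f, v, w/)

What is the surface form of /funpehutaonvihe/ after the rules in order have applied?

fumpeuzaomvie

Rule 1 (intervocalic voicing): /t/ is a voiceless stop between vowels /u/ and /a/, so it voices to [d]. /funpehutaonvihe/ → funpehudaonvihe.
Rule 2 (intervocalic h-deletion): /h/ occurs between vowels /e/ and /u/, so it deletes. /h/ occurs between vowels /i/ and /e/, so it deletes. /funpehudaonvihe/ → funpeudaonvie.
Rule 3 (intervocalic spirantization): /d/ is a stop between vowels /u/ and /a/, so it spirantizes to the fricative [z]. /funpeudaonvie/ → funpeuzaonvie.
Rule 4 (nasal place assimilation): /n/ precedes the labial consonant /p/, so it assimilates in place to [m]. /n/ precedes the labial consonant /v/, so it assimilates in place to [m]. /funpeuzaonvie/ → fumpeuzaomvie.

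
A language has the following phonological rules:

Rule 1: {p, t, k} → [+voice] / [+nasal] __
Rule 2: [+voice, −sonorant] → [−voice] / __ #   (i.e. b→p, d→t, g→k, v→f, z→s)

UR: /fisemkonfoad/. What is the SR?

Rule 1 (post-nasal voicing): /k/ is a voiceless stop immediately after the nasal /m/, so it voices to [g]. /fisemkonfoad/ → fisemgonfoad.
Rule 2 (final devoicing): /d/ is a voiced obstruent in word-final position, so it devoices to [t]. /fisemgonfoad/ → fisemgonfoat.

fisemgonfoat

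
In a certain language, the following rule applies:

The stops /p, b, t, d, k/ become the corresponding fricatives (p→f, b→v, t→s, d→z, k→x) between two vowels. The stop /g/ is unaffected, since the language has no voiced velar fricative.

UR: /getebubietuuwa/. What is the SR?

/t/ is a stop between vowels /e/ and /e/, so it spirantizes to the fricative [s].
/b/ is a stop between vowels /e/ and /u/, so it spirantizes to the fricative [v].
/b/ is a stop between vowels /u/ and /i/, so it spirantizes to the fricative [v].
/t/ is a stop between vowels /e/ and /u/, so it spirantizes to the fricative [s].
Surface form: [gesevuviesuuwa].

gesevuviesuuwa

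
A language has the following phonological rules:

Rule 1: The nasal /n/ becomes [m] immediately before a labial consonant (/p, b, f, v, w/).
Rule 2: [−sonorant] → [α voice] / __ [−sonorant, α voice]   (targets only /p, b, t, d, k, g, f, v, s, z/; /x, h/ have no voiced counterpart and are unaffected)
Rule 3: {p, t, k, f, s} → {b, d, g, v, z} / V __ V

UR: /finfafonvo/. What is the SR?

fimfavomvo

Rule 1 (nasal place assimilation): /n/ precedes the labial consonant /f/, so it assimilates in place to [m]. /n/ precedes the labial consonant /v/, so it assimilates in place to [m]. /finfafonvo/ → fimfafomvo.
Rule 2 (regressive voicing assimilation): no segment meets the environment; /fimfafomvo/ is unchanged.
Rule 3 (intervocalic voicing): /f/ is a voiceless obstruent between vowels /a/ and /o/, so it voices to [v]. /fimfafomvo/ → fimfavomvo.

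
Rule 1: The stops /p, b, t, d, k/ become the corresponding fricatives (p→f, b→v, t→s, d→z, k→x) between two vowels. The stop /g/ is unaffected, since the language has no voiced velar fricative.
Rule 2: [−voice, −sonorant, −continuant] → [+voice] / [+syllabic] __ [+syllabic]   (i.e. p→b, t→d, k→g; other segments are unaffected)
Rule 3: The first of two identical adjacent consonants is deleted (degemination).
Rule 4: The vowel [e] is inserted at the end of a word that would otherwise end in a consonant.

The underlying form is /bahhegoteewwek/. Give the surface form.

bahegoseeweke

Rule 1 (intervocalic spirantization): /t/ is a stop between vowels /o/ and /e/, so it spirantizes to the fricative [s]. /bahhegoteewwek/ → bahhegoseewwek.
Rule 2 (intervocalic voicing): no segment meets the environment; /bahhegoseewwek/ is unchanged.
Rule 3 (degemination): /hh/ is a geminate; the first /h/ deletes. /ww/ is a geminate; the first /w/ deletes. /bahhegoseewwek/ → bahegoseewek.
Rule 4 (final e-epenthesis): the form ends in the consonant /k/, so [e] is inserted word-finally. /bahegoseewek/ → bahegoseeweke.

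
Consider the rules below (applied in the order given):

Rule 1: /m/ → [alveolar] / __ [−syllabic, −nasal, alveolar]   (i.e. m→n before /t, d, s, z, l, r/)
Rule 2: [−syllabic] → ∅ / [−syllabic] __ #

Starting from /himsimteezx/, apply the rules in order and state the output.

Rule 1 (nasal place assimilation): /m/ precedes the alveolar consonant /s/, so it assimilates in place to [n]. /m/ precedes the alveolar consonant /t/, so it assimilates in place to [n]. /himsimteezx/ → hinsinteezx.
Rule 2 (final cluster simplification): /x/ is the second consonant of a word-final cluster /zx/, so it deletes. /hinsinteezx/ → hinsinteez.

hinsinteez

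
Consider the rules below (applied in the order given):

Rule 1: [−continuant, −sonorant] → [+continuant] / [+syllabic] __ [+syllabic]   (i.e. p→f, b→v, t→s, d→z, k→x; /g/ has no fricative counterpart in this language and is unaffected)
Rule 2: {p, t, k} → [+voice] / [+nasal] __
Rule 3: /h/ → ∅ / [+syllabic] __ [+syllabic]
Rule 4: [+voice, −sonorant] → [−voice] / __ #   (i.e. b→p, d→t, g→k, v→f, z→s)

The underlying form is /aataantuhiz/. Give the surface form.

aasaanduis

Rule 1 (intervocalic spirantization): /t/ is a stop between vowels /a/ and /a/, so it spirantizes to the fricative [s]. /aataantuhiz/ → aasaantuhiz.
Rule 2 (post-nasal voicing): /t/ is a voiceless stop immediately after the nasal /n/, so it voices to [d]. /aasaantuhiz/ → aasaanduhiz.
Rule 3 (intervocalic h-deletion): /h/ occurs between vowels /u/ and /i/, so it deletes. /aasaanduhiz/ → aasaanduiz.
Rule 4 (final devoicing): /z/ is a voiced obstruent in word-final position, so it devoices to [s]. /aasaanduiz/ → aasaanduis.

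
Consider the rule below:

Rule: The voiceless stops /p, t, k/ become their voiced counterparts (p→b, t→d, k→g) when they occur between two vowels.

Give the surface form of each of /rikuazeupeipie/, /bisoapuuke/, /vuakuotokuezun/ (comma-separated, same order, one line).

riguazeubeibie, bisoabuuge, vuaguodoguezun

/rikuazeupeipie/: /k/ is a voiceless stop between vowels /i/ and /u/, so it voices to [g]. /p/ is a voiceless stop between vowels /u/ and /e/, so it voices to [b]. /p/ is a voiceless stop between vowels /i/ and /i/, so it voices to [b]. → [riguazeubeibie].
/bisoapuuke/: /p/ is a voiceless stop between vowels /a/ and /u/, so it voices to [b]. /k/ is a voiceless stop between vowels /u/ and /e/, so it voices to [g]. → [bisoabuuge].
/vuakuotokuezun/: /k/ is a voiceless stop between vowels /a/ and /u/, so it voices to [g]. /t/ is a voiceless stop between vowels /o/ and /o/, so it voices to [d]. /k/ is a voiceless stop between vowels /o/ and /u/, so it voices to [g]. → [vuaguodoguezun].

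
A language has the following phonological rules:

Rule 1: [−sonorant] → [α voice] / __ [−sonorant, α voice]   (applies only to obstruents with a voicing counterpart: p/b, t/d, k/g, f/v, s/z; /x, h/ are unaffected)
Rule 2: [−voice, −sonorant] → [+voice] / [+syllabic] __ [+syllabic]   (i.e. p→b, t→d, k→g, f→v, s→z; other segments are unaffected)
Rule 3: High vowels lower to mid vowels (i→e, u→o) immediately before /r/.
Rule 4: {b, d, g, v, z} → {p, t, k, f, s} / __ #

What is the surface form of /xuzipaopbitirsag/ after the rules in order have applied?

xuzibaobbidersak

Rule 1 (regressive voicing assimilation): /p/ precedes the voiced obstruent /b/, so it voices to [b] by assimilation. /xuzipaopbitirsag/ → xuzipaobbitirsag.
Rule 2 (intervocalic voicing): /p/ is a voiceless obstruent between vowels /i/ and /a/, so it voices to [b]. /t/ is a voiceless obstruent between vowels /i/ and /i/, so it voices to [d]. /xuzipaobbitirsag/ → xuzibaobbidirsag.
Rule 3 (pre-rhotic lowering): /i/ is a high vowel immediately before /r/, so it lowers to [e]. /xuzibaobbidirsag/ → xuzibaobbidersag.
Rule 4 (final devoicing): /g/ is a voiced obstruent in word-final position, so it devoices to [k]. /xuzibaobbidersag/ → xuzibaobbidersak.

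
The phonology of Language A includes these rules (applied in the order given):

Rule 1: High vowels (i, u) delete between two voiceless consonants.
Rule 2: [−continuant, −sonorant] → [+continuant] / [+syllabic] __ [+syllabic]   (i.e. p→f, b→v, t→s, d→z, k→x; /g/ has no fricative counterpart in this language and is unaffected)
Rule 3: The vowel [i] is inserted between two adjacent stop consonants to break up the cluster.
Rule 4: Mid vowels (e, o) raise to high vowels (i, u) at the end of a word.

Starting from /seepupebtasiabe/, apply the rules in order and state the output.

Rule 1 (high vowel syncope): /u/ is a high vowel flanked by voiceless consonants /p/ and /p/, so it deletes. /seepupebtasiabe/ → seeppebtasiabe.
Rule 2 (intervocalic spirantization): /b/ is a stop between vowels /a/ and /e/, so it spirantizes to the fricative [v]. /seeppebtasiabe/ → seeppebtasiave.
Rule 3 (stop-cluster i-epenthesis): /p/ and /p/ form a stop–stop cluster, so [i] is inserted between them. /b/ and /t/ form a stop–stop cluster, so [i] is inserted between them. /seeppebtasiave/ → seepipebitasiave.
Rule 4 (final vowel raising): /e/ is a mid vowel in word-final position, so it raises to [i]. /seepipebitasiave/ → seepipebitasiavi.

seepipebitasiavi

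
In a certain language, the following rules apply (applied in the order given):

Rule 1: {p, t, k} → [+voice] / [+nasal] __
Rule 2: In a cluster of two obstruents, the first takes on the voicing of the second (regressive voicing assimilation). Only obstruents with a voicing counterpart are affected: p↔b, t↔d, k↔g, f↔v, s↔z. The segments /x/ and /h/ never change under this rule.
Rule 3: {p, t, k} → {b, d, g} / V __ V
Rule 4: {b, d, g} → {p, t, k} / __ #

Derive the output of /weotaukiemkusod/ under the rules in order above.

weodaugiemgusot

Rule 1 (post-nasal voicing): /k/ is a voiceless stop immediately after the nasal /m/, so it voices to [g]. /weotaukiemkusod/ → weotaukiemgusod.
Rule 2 (regressive voicing assimilation): no segment meets the environment; /weotaukiemgusod/ is unchanged.
Rule 3 (intervocalic voicing): /t/ is a voiceless stop between vowels /o/ and /a/, so it voices to [d]. /k/ is a voiceless stop between vowels /u/ and /i/, so it voices to [g]. /weotaukiemgusod/ → weodaugiemgusod.
Rule 4 (final devoicing): /d/ is a voiced stop in word-final position, so it devoices to [t]. /weodaugiemgusod/ → weodaugiemgusot.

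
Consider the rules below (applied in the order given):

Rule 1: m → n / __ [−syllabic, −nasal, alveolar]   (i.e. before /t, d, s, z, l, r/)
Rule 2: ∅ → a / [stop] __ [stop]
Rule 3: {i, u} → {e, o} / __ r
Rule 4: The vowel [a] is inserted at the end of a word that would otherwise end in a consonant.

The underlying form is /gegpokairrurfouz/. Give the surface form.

Rule 1 (nasal place assimilation): no segment meets the environment; /gegpokairrurfouz/ is unchanged.
Rule 2 (stop-cluster a-epenthesis): /g/ and /p/ form a stop–stop cluster, so [a] is inserted between them. /gegpokairrurfouz/ → gegapokairrurfouz.
Rule 3 (pre-rhotic lowering): /i/ is a high vowel immediately before /r/, so it lowers to [e]. /u/ is a high vowel immediately before /r/, so it lowers to [o]. /gegapokairrurfouz/ → gegapokaerrorfouz.
Rule 4 (final a-epenthesis): the form ends in the consonant /z/, so [a] is inserted word-finally. /gegapokaerrorfouz/ → gegapokaerrorfouza.

gegapokaerrorfouza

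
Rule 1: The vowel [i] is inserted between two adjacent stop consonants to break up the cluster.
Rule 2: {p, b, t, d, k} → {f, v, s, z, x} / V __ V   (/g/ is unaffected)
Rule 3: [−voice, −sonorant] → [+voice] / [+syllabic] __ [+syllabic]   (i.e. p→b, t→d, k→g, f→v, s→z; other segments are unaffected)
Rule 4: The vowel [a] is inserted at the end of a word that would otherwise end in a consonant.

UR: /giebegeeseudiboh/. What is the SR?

Rule 1 (stop-cluster i-epenthesis): no segment meets the environment; /giebegeeseudiboh/ is unchanged.
Rule 2 (intervocalic spirantization): /b/ is a stop between vowels /e/ and /e/, so it spirantizes to the fricative [v]. /d/ is a stop between vowels /u/ and /i/, so it spirantizes to the fricative [z]. /b/ is a stop between vowels /i/ and /o/, so it spirantizes to the fricative [v]. /giebegeeseudiboh/ → gievegeeseuzivoh.
Rule 3 (intervocalic voicing): /s/ is a voiceless obstruent between vowels /e/ and /e/, so it voices to [z]. /gievegeeseuzivoh/ → gievegeezeuzivoh.
Rule 4 (final a-epenthesis): the form ends in the consonant /h/, so [a] is inserted word-finally. /gievegeezeuzivoh/ → gievegeezeuzivoha.

gievegeezeuzivoha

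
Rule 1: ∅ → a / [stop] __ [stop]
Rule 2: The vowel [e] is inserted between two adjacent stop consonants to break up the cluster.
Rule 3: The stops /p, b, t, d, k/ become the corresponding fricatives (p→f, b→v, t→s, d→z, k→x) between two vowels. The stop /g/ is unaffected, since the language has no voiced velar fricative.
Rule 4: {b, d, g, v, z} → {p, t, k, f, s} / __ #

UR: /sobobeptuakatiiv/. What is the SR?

Rule 1 (stop-cluster a-epenthesis): /p/ and /t/ form a stop–stop cluster, so [a] is inserted between them. /sobobeptuakatiiv/ → sobobepatuakatiiv.
Rule 2 (stop-cluster e-epenthesis): no segment meets the environment; /sobobepatuakatiiv/ is unchanged.
Rule 3 (intervocalic spirantization): /b/ is a stop between vowels /o/ and /o/, so it spirantizes to the fricative [v]. /b/ is a stop between vowels /o/ and /e/, so it spirantizes to the fricative [v]. /p/ is a stop between vowels /e/ and /a/, so it spirantizes to the fricative [f]. /t/ is a stop between vowels /a/ and /u/, so it spirantizes to the fricative [s]. /k/ is a stop between vowels /a/ and /a/, so it spirantizes to the fricative [x]. /t/ is a stop between vowels /a/ and /i/, so it spirantizes to the fricative [s]. /sobobepatuakatiiv/ → sovovefasuaxasiiv.
Rule 4 (final devoicing): /v/ is a voiced obstruent in word-final position, so it devoices to [f]. /sovovefasuaxasiiv/ → sovovefasuaxasiif.

sovovefasuaxasiif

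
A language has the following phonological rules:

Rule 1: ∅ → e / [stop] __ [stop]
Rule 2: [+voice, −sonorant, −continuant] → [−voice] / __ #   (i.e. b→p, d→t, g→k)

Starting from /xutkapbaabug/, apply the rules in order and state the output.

Rule 1 (stop-cluster e-epenthesis): /t/ and /k/ form a stop–stop cluster, so [e] is inserted between them. /p/ and /b/ form a stop–stop cluster, so [e] is inserted between them. /xutkapbaabug/ → xutekapebaabug.
Rule 2 (final devoicing): /g/ is a voiced stop in word-final position, so it devoices to [k]. /xutekapebaabug/ → xutekapebaabuk.

xutekapebaabuk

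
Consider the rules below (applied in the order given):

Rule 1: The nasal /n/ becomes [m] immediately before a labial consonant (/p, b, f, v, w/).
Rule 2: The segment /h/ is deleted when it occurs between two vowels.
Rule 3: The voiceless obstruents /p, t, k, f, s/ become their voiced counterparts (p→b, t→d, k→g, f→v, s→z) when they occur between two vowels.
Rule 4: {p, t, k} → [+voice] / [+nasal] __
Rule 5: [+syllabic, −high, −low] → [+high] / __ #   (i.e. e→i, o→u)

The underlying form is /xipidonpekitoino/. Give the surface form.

xibidombegidoinu

Rule 1 (nasal place assimilation): /n/ precedes the labial consonant /p/, so it assimilates in place to [m]. /xipidonpekitoino/ → xipidompekitoino.
Rule 2 (intervocalic h-deletion): no segment meets the environment; /xipidompekitoino/ is unchanged.
Rule 3 (intervocalic voicing): /p/ is a voiceless obstruent between vowels /i/ and /i/, so it voices to [b]. /k/ is a voiceless obstruent between vowels /e/ and /i/, so it voices to [g]. /t/ is a voiceless obstruent between vowels /i/ and /o/, so it voices to [d]. /xipidompekitoino/ → xibidompegidoino.
Rule 4 (post-nasal voicing): /p/ is a voiceless stop immediately after the nasal /m/, so it voices to [b]. /xibidompegidoino/ → xibidombegidoino.
Rule 5 (final vowel raising): /o/ is a mid vowel in word-final position, so it raises to [u]. /xibidombegidoino/ → xibidombegidoinu.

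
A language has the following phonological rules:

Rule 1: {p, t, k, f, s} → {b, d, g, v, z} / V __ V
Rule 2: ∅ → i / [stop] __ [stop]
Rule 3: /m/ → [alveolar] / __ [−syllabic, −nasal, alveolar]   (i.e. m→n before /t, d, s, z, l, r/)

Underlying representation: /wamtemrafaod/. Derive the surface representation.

Rule 1 (intervocalic voicing): /f/ is a voiceless obstruent between vowels /a/ and /a/, so it voices to [v]. /wamtemrafaod/ → wamtemravaod.
Rule 2 (stop-cluster i-epenthesis): no segment meets the environment; /wamtemravaod/ is unchanged.
Rule 3 (nasal place assimilation): /m/ precedes the alveolar consonant /t/, so it assimilates in place to [n]. /m/ precedes the alveolar consonant /r/, so it assimilates in place to [n]. /wamtemravaod/ → wantenravaod.

wantenravaod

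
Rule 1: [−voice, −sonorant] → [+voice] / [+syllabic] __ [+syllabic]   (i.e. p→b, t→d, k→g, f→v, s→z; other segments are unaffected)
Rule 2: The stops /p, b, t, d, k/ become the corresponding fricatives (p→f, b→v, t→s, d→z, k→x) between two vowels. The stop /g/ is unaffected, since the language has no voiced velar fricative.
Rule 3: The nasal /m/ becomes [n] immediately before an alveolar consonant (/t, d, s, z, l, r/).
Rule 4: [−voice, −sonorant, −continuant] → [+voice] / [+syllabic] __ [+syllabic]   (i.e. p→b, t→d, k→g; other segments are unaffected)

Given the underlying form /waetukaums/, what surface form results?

Rule 1 (intervocalic voicing): /t/ is a voiceless obstruent between vowels /e/ and /u/, so it voices to [d]. /k/ is a voiceless obstruent between vowels /u/ and /a/, so it voices to [g]. /waetukaums/ → waedugaums.
Rule 2 (intervocalic spirantization): /d/ is a stop between vowels /e/ and /u/, so it spirantizes to the fricative [z]. /waedugaums/ → waezugaums.
Rule 3 (nasal place assimilation): /m/ precedes the alveolar consonant /s/, so it assimilates in place to [n]. /waezugaums/ → waezugauns.
Rule 4 (intervocalic voicing): no segment meets the environment; /waezugauns/ is unchanged.

waezugauns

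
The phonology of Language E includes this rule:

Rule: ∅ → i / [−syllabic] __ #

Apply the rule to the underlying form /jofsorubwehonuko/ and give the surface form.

jofsorubwehonuko

No segment of /jofsorubwehonuko/ meets the structural description of the rule, so the form surfaces unchanged.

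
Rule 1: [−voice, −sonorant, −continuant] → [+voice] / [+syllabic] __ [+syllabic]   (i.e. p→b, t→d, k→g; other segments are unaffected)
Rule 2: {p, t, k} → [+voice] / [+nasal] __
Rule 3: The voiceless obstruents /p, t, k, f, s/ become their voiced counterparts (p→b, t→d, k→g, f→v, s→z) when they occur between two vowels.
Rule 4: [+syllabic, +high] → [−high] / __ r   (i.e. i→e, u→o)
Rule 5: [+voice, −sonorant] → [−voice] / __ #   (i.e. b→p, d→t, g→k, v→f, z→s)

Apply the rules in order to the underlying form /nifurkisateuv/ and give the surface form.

Rule 1 (intervocalic voicing): /t/ is a voiceless stop between vowels /a/ and /e/, so it voices to [d]. /nifurkisateuv/ → nifurkisadeuv.
Rule 2 (post-nasal voicing): no segment meets the environment; /nifurkisadeuv/ is unchanged.
Rule 3 (intervocalic voicing): /f/ is a voiceless obstruent between vowels /i/ and /u/, so it voices to [v]. /s/ is a voiceless obstruent between vowels /i/ and /a/, so it voices to [z]. /nifurkisadeuv/ → nivurkizadeuv.
Rule 4 (pre-rhotic lowering): /u/ is a high vowel immediately before /r/, so it lowers to [o]. /nivurkizadeuv/ → nivorkizadeuv.
Rule 5 (final devoicing): /v/ is a voiced obstruent in word-final position, so it devoices to [f]. /nivorkizadeuv/ → nivorkizadeuf.

nivorkizadeuf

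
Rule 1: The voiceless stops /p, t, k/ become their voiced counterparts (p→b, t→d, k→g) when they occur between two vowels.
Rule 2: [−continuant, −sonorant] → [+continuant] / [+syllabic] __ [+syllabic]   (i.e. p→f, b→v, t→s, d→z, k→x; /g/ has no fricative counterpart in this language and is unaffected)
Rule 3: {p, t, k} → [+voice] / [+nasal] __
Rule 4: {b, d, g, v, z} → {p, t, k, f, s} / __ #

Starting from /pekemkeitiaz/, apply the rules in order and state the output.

pegemgeizias

Rule 1 (intervocalic voicing): /k/ is a voiceless stop between vowels /e/ and /e/, so it voices to [g]. /t/ is a voiceless stop between vowels /i/ and /i/, so it voices to [d]. /pekemkeitiaz/ → pegemkeidiaz.
Rule 2 (intervocalic spirantization): /d/ is a stop between vowels /i/ and /i/, so it spirantizes to the fricative [z]. /pegemkeidiaz/ → pegemkeiziaz.
Rule 3 (post-nasal voicing): /k/ is a voiceless stop immediately after the nasal /m/, so it voices to [g]. /pegemkeiziaz/ → pegemgeiziaz.
Rule 4 (final devoicing): /z/ is a voiced obstruent in word-final position, so it devoices to [s]. /pegemgeiziaz/ → pegemgeizias.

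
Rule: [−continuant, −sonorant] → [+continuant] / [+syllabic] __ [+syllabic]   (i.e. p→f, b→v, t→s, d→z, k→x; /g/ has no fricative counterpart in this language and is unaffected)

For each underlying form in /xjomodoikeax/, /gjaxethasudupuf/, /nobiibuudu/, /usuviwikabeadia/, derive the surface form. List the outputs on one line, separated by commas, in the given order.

xjomozoixeax, gjaxethasuzufuf, noviivuuzu, usuviwixaveazia

/xjomodoikeax/: /d/ is a stop between vowels /o/ and /o/, so it spirantizes to the fricative [z]. /k/ is a stop between vowels /i/ and /e/, so it spirantizes to the fricative [x]. → [xjomozoixeax].
/gjaxethasudupuf/: /d/ is a stop between vowels /u/ and /u/, so it spirantizes to the fricative [z]. /p/ is a stop between vowels /u/ and /u/, so it spirantizes to the fricative [f]. → [gjaxethasuzufuf].
/nobiibuudu/: /b/ is a stop between vowels /o/ and /i/, so it spirantizes to the fricative [v]. /b/ is a stop between vowels /i/ and /u/, so it spirantizes to the fricative [v]. /d/ is a stop between vowels /u/ and /u/, so it spirantizes to the fricative [z]. → [noviivuuzu].
/usuviwikabeadia/: /k/ is a stop between vowels /i/ and /a/, so it spirantizes to the fricative [x]. /b/ is a stop between vowels /a/ and /e/, so it spirantizes to the fricative [v]. /d/ is a stop between vowels /a/ and /i/, so it spirantizes to the fricative [z]. → [usuviwixaveazia].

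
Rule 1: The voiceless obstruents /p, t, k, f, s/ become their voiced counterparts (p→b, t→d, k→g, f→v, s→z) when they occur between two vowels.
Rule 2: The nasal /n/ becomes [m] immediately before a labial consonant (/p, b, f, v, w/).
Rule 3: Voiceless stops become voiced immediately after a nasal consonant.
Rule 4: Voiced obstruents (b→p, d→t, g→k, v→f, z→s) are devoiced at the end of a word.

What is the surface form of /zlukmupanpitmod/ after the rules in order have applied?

Rule 1 (intervocalic voicing): /p/ is a voiceless obstruent between vowels /u/ and /a/, so it voices to [b]. /zlukmupanpitmod/ → zlukmubanpitmod.
Rule 2 (nasal place assimilation): /n/ precedes the labial consonant /p/, so it assimilates in place to [m]. /zlukmubanpitmod/ → zlukmubampitmod.
Rule 3 (post-nasal voicing): /p/ is a voiceless stop immediately after the nasal /m/, so it voices to [b]. /zlukmubampitmod/ → zlukmubambitmod.
Rule 4 (final devoicing): /d/ is a voiced obstruent in word-final position, so it devoices to [t]. /zlukmubambitmod/ → zlukmubambitmot.

zlukmubambitmot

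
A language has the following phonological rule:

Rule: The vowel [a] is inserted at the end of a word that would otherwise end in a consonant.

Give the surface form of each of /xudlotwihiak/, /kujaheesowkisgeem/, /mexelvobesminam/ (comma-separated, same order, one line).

/xudlotwihiak/: the form ends in the consonant /k/, so [a] is inserted word-finally. → [xudlotwihiaka].
/kujaheesowkisgeem/: the form ends in the consonant /m/, so [a] is inserted word-finally. → [kujaheesowkisgeema].
/mexelvobesminam/: the form ends in the consonant /m/, so [a] is inserted word-finally. → [mexelvobesminama].

xudlotwihiaka, kujaheesowkisgeema, mexelvobesminama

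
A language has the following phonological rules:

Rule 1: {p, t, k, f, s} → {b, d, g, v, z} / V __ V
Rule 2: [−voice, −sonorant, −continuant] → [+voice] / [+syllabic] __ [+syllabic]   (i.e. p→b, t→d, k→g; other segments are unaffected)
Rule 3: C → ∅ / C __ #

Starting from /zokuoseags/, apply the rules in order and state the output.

zoguozeag

Rule 1 (intervocalic voicing): /k/ is a voiceless obstruent between vowels /o/ and /u/, so it voices to [g]. /s/ is a voiceless obstruent between vowels /o/ and /e/, so it voices to [z]. /zokuoseags/ → zoguozeags.
Rule 2 (intervocalic voicing): no segment meets the environment; /zoguozeags/ is unchanged.
Rule 3 (final cluster simplification): /s/ is the second consonant of a word-final cluster /gs/, so it deletes. /zoguozeags/ → zoguozeag.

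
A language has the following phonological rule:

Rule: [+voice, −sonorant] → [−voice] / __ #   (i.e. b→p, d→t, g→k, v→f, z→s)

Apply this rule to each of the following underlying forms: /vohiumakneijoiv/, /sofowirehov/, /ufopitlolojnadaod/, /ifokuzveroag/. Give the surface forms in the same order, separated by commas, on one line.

vohiumakneijoif, sofowirehof, ufopitlolojnadaot, ifokuzveroak

/vohiumakneijoiv/: /v/ is a voiced obstruent in word-final position, so it devoices to [f]. → [vohiumakneijoif].
/sofowirehov/: /v/ is a voiced obstruent in word-final position, so it devoices to [f]. → [sofowirehof].
/ufopitlolojnadaod/: /d/ is a voiced obstruent in word-final position, so it devoices to [t]. → [ufopitlolojnadaot].
/ifokuzveroag/: /g/ is a voiced obstruent in word-final position, so it devoices to [k]. → [ifokuzveroak].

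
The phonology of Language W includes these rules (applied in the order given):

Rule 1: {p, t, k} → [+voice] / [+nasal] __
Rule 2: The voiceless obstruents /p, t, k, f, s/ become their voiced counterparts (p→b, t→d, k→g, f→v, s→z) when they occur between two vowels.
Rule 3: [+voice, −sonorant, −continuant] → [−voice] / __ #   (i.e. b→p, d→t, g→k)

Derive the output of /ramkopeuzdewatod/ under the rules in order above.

ramgobeuzdewadot

Rule 1 (post-nasal voicing): /k/ is a voiceless stop immediately after the nasal /m/, so it voices to [g]. /ramkopeuzdewatod/ → ramgopeuzdewatod.
Rule 2 (intervocalic voicing): /p/ is a voiceless obstruent between vowels /o/ and /e/, so it voices to [b]. /t/ is a voiceless obstruent between vowels /a/ and /o/, so it voices to [d]. /ramgopeuzdewatod/ → ramgobeuzdewadod.
Rule 3 (final devoicing): /d/ is a voiced stop in word-final position, so it devoices to [t]. /ramgobeuzdewadod/ → ramgobeuzdewadot.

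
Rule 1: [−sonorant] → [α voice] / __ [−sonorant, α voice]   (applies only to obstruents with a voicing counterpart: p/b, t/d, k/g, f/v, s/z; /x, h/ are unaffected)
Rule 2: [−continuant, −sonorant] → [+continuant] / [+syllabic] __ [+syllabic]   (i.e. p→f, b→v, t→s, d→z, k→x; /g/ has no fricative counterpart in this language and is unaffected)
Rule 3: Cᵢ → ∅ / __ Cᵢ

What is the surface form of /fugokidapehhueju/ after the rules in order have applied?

fugoxizafehueju

Rule 1 (regressive voicing assimilation): no segment meets the environment; /fugokidapehhueju/ is unchanged.
Rule 2 (intervocalic spirantization): /k/ is a stop between vowels /o/ and /i/, so it spirantizes to the fricative [x]. /d/ is a stop between vowels /i/ and /a/, so it spirantizes to the fricative [z]. /p/ is a stop between vowels /a/ and /e/, so it spirantizes to the fricative [f]. /fugokidapehhueju/ → fugoxizafehhueju.
Rule 3 (degemination): /hh/ is a geminate; the first /h/ deletes. /fugoxizafehhueju/ → fugoxizafehueju.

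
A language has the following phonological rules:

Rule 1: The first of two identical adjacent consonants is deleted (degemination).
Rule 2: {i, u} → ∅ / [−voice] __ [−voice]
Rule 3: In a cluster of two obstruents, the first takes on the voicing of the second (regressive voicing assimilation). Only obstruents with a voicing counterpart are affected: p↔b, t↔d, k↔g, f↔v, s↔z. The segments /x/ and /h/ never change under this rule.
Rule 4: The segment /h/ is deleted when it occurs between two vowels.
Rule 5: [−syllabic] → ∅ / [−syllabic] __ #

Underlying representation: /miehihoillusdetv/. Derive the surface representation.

Rule 1 (degemination): /ll/ is a geminate; the first /l/ deletes. /miehihoillusdetv/ → miehihoilusdetv.
Rule 2 (high vowel syncope): /i/ is a high vowel flanked by voiceless consonants /h/ and /h/, so it deletes. /miehihoilusdetv/ → miehhoilusdetv.
Rule 3 (regressive voicing assimilation): /s/ precedes the voiced obstruent /d/, so it voices to [z] by assimilation. /t/ precedes the voiced obstruent /v/, so it voices to [d] by assimilation. /miehhoilusdetv/ → miehhoiluzdedv.
Rule 4 (intervocalic h-deletion): no segment meets the environment; /miehhoiluzdedv/ is unchanged.
Rule 5 (final cluster simplification): /v/ is the second consonant of a word-final cluster /dv/, so it deletes. /miehhoiluzdedv/ → miehhoiluzded.

miehhoiluzded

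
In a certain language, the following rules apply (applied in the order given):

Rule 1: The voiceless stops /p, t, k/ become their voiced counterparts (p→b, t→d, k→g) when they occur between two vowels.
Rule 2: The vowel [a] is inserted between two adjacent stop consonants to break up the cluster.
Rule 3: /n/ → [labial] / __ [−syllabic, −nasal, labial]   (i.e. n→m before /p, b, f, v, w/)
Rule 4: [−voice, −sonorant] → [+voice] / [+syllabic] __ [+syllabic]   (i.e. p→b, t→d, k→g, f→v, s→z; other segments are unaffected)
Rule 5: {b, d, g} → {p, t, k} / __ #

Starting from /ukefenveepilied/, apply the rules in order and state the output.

Rule 1 (intervocalic voicing): /k/ is a voiceless stop between vowels /u/ and /e/, so it voices to [g]. /p/ is a voiceless stop between vowels /e/ and /i/, so it voices to [b]. /ukefenveepilied/ → ugefenveebilied.
Rule 2 (stop-cluster a-epenthesis): no segment meets the environment; /ugefenveebilied/ is unchanged.
Rule 3 (nasal place assimilation): /n/ precedes the labial consonant /v/, so it assimilates in place to [m]. /ugefenveebilied/ → ugefemveebilied.
Rule 4 (intervocalic voicing): /f/ is a voiceless obstruent between vowels /e/ and /e/, so it voices to [v]. /ugefemveebilied/ → ugevemveebilied.
Rule 5 (final devoicing): /d/ is a voiced stop in word-final position, so it devoices to [t]. /ugevemveebilied/ → ugevemveebiliet.

ugevemveebiliet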